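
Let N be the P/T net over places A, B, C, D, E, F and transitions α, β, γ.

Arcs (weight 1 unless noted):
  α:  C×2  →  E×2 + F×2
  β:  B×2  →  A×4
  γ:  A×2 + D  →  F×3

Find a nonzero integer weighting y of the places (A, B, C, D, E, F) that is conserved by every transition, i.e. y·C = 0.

Incidence matrix C (rows=places, cols=transitions):
        α    β    γ
    A   0    4   -2
    B   0   -2    0
    C  -2    0    0
    D   0    0   -1
    E   2    0    0
    F   2    0    3

Candidate y = [1, 2, 0, -2, 0, 0]; check y·C column-wise:
  col α: 1·0 + 2·0 + 0·-2 + -2·0 + 0·2 + 0·2 = 0
  col β: 1·4 + 2·-2 + -2·0 = 0
  col γ: 1·-2 + 2·0 + -2·-1 + 0·3 = 0

y = (A:1, B:2, C:0, D:-2, E:0, F:0)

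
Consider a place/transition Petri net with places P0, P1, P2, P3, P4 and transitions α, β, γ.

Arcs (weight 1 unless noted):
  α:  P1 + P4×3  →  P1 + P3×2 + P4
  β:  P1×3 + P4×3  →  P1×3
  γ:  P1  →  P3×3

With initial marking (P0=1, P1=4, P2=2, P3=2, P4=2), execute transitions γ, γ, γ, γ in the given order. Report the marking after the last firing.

step 1: fire γ:  (P0=1, P1=4, P2=2, P3=2, P4=2) → (P0=1, P1=3, P2=2, P3=5, P4=2)
step 2: fire γ:  (P0=1, P1=3, P2=2, P3=5, P4=2) → (P0=1, P1=2, P2=2, P3=8, P4=2)
step 3: fire γ:  (P0=1, P1=2, P2=2, P3=8, P4=2) → (P0=1, P1=1, P2=2, P3=11, P4=2)
step 4: fire γ:  (P0=1, P1=1, P2=2, P3=11, P4=2) → (P0=1, P1=0, P2=2, P3=14, P4=2)

(P0=1, P1=0, P2=2, P3=14, P4=2)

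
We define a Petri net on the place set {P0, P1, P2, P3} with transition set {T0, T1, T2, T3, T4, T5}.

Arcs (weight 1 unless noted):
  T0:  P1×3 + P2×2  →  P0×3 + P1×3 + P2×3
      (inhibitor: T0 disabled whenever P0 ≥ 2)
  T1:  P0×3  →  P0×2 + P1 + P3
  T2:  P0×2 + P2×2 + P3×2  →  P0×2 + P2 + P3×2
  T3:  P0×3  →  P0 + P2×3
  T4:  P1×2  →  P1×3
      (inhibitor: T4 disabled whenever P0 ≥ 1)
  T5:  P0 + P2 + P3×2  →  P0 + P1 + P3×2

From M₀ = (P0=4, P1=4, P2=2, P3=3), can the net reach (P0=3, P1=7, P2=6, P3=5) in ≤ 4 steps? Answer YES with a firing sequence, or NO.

NO — not reachable within 4 firings

depth 0: 1 marking
depth 1: 5 markings reached so far
depth 2: 13 markings reached so far
depth 3: 23 markings reached so far
depth 4: 35 markings reached so far
target is not among the 35 markings reachable within 4 steps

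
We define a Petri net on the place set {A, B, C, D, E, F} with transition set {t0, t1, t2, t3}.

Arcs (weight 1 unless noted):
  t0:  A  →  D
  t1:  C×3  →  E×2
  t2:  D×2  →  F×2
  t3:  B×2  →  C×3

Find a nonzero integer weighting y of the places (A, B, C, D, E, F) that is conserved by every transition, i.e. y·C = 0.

Incidence matrix C (rows=places, cols=transitions):
       t0   t1   t2   t3
    A  -1    0    0    0
    B   0    0    0   -2
    C   0   -3    0    3
    D   1    0   -2    0
    E   0    2    0    0
    F   0    0    2    0

Candidate y = [0, 3, 2, 0, 3, 0]; check y·C column-wise:
  col t0: 0·-1 + 3·0 + 2·0 + 0·1 + 3·0 = 0
  col t1: 3·0 + 2·-3 + 3·2 = 0
  col t2: 3·0 + 2·0 + 0·-2 + 3·0 + 0·2 = 0
  col t3: 3·-2 + 2·3 + 3·0 = 0

y = (A:0, B:3, C:2, D:0, E:3, F:0)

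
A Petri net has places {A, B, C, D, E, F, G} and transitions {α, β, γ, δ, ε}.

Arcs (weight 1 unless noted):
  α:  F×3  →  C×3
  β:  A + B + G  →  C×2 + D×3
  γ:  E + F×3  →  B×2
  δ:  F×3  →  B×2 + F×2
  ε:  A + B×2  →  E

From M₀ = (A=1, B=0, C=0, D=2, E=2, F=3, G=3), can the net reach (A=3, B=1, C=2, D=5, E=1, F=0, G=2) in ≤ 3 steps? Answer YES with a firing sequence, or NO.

NO — not reachable within 3 firings

depth 0: 1 marking
depth 1: 4 markings reached so far
depth 2: 8 markings reached so far
depth 3: 8 markings reached so far
(frontier empty at depth 3; search complete)
target is not among the 8 markings reachable within 3 steps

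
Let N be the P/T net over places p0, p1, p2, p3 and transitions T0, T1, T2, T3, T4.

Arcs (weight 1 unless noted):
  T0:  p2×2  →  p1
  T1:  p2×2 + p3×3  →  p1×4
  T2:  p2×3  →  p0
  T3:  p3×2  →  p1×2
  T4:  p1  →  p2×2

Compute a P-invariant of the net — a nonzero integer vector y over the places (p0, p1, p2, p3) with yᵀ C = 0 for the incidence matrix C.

y = (p0:3, p1:2, p2:1, p3:2)

Incidence matrix C (rows=places, cols=transitions):
       T0   T1   T2   T3   T4
   p0   0    0    1    0    0
   p1   1    4    0    2   -1
   p2  -2   -2   -3    0    2
   p3   0   -3    0   -2    0

Candidate y = [3, 2, 1, 2]; check y·C column-wise:
  col T0: 3·0 + 2·1 + 1·-2 + 2·0 = 0
  col T1: 3·0 + 2·4 + 1·-2 + 2·-3 = 0
  col T2: 3·1 + 2·0 + 1·-3 + 2·0 = 0
  col T3: 3·0 + 2·2 + 1·0 + 2·-2 = 0
  col T4: 3·0 + 2·-1 + 1·2 + 2·0 = 0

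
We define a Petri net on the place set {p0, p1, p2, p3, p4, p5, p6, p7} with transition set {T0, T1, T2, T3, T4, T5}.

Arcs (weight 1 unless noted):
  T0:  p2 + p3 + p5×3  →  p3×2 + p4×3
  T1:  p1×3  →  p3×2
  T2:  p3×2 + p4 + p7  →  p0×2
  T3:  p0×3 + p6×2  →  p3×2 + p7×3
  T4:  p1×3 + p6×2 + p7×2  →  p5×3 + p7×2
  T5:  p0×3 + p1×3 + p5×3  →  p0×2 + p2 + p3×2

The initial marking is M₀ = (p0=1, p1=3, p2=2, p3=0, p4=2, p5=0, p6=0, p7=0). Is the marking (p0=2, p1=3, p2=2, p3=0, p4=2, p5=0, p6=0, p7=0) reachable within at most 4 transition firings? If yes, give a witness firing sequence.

depth 0: 1 marking
depth 1: 2 markings reached so far
depth 2: 2 markings reached so far
(frontier empty at depth 2; search complete)
target is not among the 2 markings reachable within 4 steps

NO — not reachable within 4 firings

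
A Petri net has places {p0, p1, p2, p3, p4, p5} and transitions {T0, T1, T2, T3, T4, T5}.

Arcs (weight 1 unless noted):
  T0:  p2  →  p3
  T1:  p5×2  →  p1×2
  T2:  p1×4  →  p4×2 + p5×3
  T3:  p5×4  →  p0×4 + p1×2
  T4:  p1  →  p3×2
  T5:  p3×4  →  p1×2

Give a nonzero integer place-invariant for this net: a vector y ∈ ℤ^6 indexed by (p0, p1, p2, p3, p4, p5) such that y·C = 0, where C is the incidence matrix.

Incidence matrix C (rows=places, cols=transitions):
       T0   T1   T2   T3   T4   T5
   p0   0    0    0    4    0    0
   p1   0    2   -4    2   -1    2
   p2  -1    0    0    0    0    0
   p3   1    0    0    0    2   -4
   p4   0    0    2    0    0    0
   p5   0   -2    3   -4    0    0

Candidate y = [1, 2, 1, 1, 1, 2]; check y·C column-wise:
  col T0: 1·0 + 2·0 + 1·-1 + 1·1 + 1·0 + 2·0 = 0
  col T1: 1·0 + 2·2 + 1·0 + 1·0 + 1·0 + 2·-2 = 0
  col T2: 1·0 + 2·-4 + 1·0 + 1·0 + 1·2 + 2·3 = 0
  col T3: 1·4 + 2·2 + 1·0 + 1·0 + 1·0 + 2·-4 = 0
  col T4: 1·0 + 2·-1 + 1·0 + 1·2 + 1·0 + 2·0 = 0
  col T5: 1·0 + 2·2 + 1·0 + 1·-4 + 1·0 + 2·0 = 0

y = (p0:1, p1:2, p2:1, p3:1, p4:1, p5:2)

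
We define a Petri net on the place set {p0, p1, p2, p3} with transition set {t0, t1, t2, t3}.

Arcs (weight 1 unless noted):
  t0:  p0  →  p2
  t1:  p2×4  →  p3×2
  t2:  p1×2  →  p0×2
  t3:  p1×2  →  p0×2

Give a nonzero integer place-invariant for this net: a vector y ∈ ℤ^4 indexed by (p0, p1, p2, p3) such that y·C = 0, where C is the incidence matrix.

y = (p0:1, p1:1, p2:1, p3:2)

Incidence matrix C (rows=places, cols=transitions):
       t0   t1   t2   t3
   p0  -1    0    2    2
   p1   0    0   -2   -2
   p2   1   -4    0    0
   p3   0    2    0    0

Candidate y = [1, 1, 1, 2]; check y·C column-wise:
  col t0: 1·-1 + 1·0 + 1·1 + 2·0 = 0
  col t1: 1·0 + 1·0 + 1·-4 + 2·2 = 0
  col t2: 1·2 + 1·-2 + 1·0 + 2·0 = 0
  col t3: 1·2 + 1·-2 + 1·0 + 2·0 = 0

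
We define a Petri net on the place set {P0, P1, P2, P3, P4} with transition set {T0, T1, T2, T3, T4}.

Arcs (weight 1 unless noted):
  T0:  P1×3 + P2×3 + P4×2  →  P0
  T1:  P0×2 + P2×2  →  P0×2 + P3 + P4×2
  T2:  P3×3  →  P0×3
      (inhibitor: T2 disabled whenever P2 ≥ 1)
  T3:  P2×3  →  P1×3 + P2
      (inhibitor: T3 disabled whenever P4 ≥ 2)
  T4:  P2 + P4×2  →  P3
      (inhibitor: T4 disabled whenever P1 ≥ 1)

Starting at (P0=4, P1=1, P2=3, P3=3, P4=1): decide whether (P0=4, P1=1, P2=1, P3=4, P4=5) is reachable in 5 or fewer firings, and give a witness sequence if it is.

depth 0: 1 marking
depth 1: 3 markings reached so far
depth 2: 3 markings reached so far
(frontier empty at depth 2; search complete)
target is not among the 3 markings reachable within 5 steps

NO — not reachable within 5 firings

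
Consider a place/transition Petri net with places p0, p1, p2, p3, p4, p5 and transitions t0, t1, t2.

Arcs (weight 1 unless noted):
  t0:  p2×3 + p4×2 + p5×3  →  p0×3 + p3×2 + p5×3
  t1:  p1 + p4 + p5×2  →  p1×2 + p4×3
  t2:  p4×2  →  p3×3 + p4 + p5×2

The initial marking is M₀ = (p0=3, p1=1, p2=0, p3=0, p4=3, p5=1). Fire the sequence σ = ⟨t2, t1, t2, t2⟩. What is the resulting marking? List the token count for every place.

step 1: fire t2:  (p0=3, p1=1, p2=0, p3=0, p4=3, p5=1) → (p0=3, p1=1, p2=0, p3=3, p4=2, p5=3)
step 2: fire t1:  (p0=3, p1=1, p2=0, p3=3, p4=2, p5=3) → (p0=3, p1=2, p2=0, p3=3, p4=4, p5=1)
step 3: fire t2:  (p0=3, p1=2, p2=0, p3=3, p4=4, p5=1) → (p0=3, p1=2, p2=0, p3=6, p4=3, p5=3)
step 4: fire t2:  (p0=3, p1=2, p2=0, p3=6, p4=3, p5=3) → (p0=3, p1=2, p2=0, p3=9, p4=2, p5=5)

(p0=3, p1=2, p2=0, p3=9, p4=2, p5=5)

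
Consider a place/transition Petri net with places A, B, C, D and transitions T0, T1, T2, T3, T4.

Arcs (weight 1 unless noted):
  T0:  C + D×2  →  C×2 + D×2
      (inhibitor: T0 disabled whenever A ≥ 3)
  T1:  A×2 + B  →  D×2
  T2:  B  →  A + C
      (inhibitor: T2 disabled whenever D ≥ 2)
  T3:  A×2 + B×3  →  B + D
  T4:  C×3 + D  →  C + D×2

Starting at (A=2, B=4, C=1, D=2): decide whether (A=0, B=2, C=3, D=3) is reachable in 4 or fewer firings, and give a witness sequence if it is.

YES — reachable via ⟨T0, T0, T3⟩ (3 firings)

step 1: fire T0:  (A=2, B=4, C=1, D=2) → (A=2, B=4, C=2, D=2)
step 2: fire T0:  (A=2, B=4, C=2, D=2) → (A=2, B=4, C=3, D=2)
step 3: fire T3:  (A=2, B=4, C=3, D=2) → (A=0, B=2, C=3, D=3)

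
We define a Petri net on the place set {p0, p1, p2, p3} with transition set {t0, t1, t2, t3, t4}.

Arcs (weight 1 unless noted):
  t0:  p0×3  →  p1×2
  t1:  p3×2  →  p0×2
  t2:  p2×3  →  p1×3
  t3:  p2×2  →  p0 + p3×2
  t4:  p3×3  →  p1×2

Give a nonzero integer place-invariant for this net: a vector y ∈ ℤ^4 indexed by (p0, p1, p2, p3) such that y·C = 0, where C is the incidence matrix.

Incidence matrix C (rows=places, cols=transitions):
       t0   t1   t2   t3   t4
   p0  -3    2    0    1    0
   p1   2    0    3    0    2
   p2   0    0   -3   -2    0
   p3   0   -2    0    2   -3

Candidate y = [2, 3, 3, 2]; check y·C column-wise:
  col t0: 2·-3 + 3·2 + 3·0 + 2·0 = 0
  col t1: 2·2 + 3·0 + 3·0 + 2·-2 = 0
  col t2: 2·0 + 3·3 + 3·-3 + 2·0 = 0
  col t3: 2·1 + 3·0 + 3·-2 + 2·2 = 0
  col t4: 2·0 + 3·2 + 3·0 + 2·-3 = 0

y = (p0:2, p1:3, p2:3, p3:2)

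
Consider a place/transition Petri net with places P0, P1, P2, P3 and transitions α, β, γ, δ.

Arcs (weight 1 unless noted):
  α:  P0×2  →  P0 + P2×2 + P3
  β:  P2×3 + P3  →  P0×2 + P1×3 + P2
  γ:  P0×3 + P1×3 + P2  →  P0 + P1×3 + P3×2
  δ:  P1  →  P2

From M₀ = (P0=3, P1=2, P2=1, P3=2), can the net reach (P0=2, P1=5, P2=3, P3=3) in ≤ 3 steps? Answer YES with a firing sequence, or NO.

depth 0: 1 marking
depth 1: 3 markings reached so far
depth 2: 7 markings reached so far
depth 3: 13 markings reached so far
target is not among the 13 markings reachable within 3 steps

NO — not reachable within 3 firings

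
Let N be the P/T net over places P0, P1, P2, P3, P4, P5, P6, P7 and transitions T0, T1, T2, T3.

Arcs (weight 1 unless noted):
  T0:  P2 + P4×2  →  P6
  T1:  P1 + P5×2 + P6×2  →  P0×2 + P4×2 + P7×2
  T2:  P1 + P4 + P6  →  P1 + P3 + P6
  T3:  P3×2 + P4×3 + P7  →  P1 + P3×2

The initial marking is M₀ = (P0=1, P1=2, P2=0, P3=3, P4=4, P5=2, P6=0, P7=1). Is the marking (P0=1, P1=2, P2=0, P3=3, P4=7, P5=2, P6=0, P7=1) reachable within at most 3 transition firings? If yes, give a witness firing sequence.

NO — not reachable within 3 firings

depth 0: 1 marking
depth 1: 2 markings reached so far
depth 2: 2 markings reached so far
(frontier empty at depth 2; search complete)
target is not among the 2 markings reachable within 3 steps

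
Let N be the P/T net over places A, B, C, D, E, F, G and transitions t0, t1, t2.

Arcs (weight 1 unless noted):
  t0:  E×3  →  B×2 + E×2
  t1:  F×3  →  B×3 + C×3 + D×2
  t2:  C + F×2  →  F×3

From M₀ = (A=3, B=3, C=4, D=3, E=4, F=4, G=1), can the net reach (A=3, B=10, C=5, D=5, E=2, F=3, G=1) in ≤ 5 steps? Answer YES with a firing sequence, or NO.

step 1: fire t0:  (A=3, B=3, C=4, D=3, E=4, F=4, G=1) → (A=3, B=5, C=4, D=3, E=3, F=4, G=1)
step 2: fire t0:  (A=3, B=5, C=4, D=3, E=3, F=4, G=1) → (A=3, B=7, C=4, D=3, E=2, F=4, G=1)
step 3: fire t2:  (A=3, B=7, C=4, D=3, E=2, F=4, G=1) → (A=3, B=7, C=3, D=3, E=2, F=5, G=1)
step 4: fire t1:  (A=3, B=7, C=3, D=3, E=2, F=5, G=1) → (A=3, B=10, C=6, D=5, E=2, F=2, G=1)
step 5: fire t2:  (A=3, B=10, C=6, D=5, E=2, F=2, G=1) → (A=3, B=10, C=5, D=5, E=2, F=3, G=1)

YES — reachable via ⟨t0, t0, t2, t1, t2⟩ (5 firings)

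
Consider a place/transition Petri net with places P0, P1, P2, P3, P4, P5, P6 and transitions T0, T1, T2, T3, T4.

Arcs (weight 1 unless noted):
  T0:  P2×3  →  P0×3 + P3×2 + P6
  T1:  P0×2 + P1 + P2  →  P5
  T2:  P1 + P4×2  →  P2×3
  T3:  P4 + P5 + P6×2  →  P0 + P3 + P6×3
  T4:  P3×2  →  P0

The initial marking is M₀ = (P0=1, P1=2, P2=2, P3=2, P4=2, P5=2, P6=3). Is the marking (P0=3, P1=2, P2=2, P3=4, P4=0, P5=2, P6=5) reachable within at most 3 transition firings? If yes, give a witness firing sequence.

NO — not reachable within 3 firings

depth 0: 1 marking
depth 1: 4 markings reached so far
depth 2: 10 markings reached so far
depth 3: 16 markings reached so far
target is not among the 16 markings reachable within 3 steps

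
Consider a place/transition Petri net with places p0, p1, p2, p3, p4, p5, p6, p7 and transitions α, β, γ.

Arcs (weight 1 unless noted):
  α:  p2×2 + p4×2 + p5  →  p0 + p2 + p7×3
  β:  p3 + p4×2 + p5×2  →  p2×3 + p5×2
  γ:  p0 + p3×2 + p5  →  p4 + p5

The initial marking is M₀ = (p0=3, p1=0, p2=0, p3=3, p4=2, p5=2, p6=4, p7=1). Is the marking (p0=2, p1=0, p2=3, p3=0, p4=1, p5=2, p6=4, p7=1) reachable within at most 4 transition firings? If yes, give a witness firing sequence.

YES — reachable via ⟨β, γ⟩ (2 firings)

step 1: fire β:  (p0=3, p1=0, p2=0, p3=3, p4=2, p5=2, p6=4, p7=1) → (p0=3, p1=0, p2=3, p3=2, p4=0, p5=2, p6=4, p7=1)
step 2: fire γ:  (p0=3, p1=0, p2=3, p3=2, p4=0, p5=2, p6=4, p7=1) → (p0=2, p1=0, p2=3, p3=0, p4=1, p5=2, p6=4, p7=1)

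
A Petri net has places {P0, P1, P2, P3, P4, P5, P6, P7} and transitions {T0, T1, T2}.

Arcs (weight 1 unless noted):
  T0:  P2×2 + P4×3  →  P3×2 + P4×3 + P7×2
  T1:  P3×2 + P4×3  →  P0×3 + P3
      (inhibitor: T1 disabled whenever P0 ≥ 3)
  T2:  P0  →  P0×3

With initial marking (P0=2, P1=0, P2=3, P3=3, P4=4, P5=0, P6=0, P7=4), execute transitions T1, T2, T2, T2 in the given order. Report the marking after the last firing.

step 1: fire T1:  (P0=2, P1=0, P2=3, P3=3, P4=4, P5=0, P6=0, P7=4) → (P0=5, P1=0, P2=3, P3=2, P4=1, P5=0, P6=0, P7=4)
step 2: fire T2:  (P0=5, P1=0, P2=3, P3=2, P4=1, P5=0, P6=0, P7=4) → (P0=7, P1=0, P2=3, P3=2, P4=1, P5=0, P6=0, P7=4)
step 3: fire T2:  (P0=7, P1=0, P2=3, P3=2, P4=1, P5=0, P6=0, P7=4) → (P0=9, P1=0, P2=3, P3=2, P4=1, P5=0, P6=0, P7=4)
step 4: fire T2:  (P0=9, P1=0, P2=3, P3=2, P4=1, P5=0, P6=0, P7=4) → (P0=11, P1=0, P2=3, P3=2, P4=1, P5=0, P6=0, P7=4)

(P0=11, P1=0, P2=3, P3=2, P4=1, P5=0, P6=0, P7=4)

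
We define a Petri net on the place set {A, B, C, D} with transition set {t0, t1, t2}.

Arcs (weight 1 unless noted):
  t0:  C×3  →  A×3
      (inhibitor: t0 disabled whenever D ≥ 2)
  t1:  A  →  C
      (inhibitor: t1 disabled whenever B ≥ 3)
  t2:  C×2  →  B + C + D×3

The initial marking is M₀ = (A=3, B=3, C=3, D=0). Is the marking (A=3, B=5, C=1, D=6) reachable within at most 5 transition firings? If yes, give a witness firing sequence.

step 1: fire t2:  (A=3, B=3, C=3, D=0) → (A=3, B=4, C=2, D=3)
step 2: fire t2:  (A=3, B=4, C=2, D=3) → (A=3, B=5, C=1, D=6)

YES — reachable via ⟨t2, t2⟩ (2 firings)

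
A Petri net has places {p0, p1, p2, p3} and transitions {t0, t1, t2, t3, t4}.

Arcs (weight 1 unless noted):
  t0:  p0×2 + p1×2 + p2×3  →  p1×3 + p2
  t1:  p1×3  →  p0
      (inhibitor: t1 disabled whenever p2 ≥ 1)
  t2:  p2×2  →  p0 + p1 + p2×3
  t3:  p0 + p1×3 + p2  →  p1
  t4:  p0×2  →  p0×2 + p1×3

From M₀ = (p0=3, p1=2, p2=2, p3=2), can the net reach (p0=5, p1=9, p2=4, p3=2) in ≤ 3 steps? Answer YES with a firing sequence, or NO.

NO — not reachable within 3 firings

depth 0: 1 marking
depth 1: 3 markings reached so far
depth 2: 9 markings reached so far
depth 3: 19 markings reached so far
target is not among the 19 markings reachable within 3 steps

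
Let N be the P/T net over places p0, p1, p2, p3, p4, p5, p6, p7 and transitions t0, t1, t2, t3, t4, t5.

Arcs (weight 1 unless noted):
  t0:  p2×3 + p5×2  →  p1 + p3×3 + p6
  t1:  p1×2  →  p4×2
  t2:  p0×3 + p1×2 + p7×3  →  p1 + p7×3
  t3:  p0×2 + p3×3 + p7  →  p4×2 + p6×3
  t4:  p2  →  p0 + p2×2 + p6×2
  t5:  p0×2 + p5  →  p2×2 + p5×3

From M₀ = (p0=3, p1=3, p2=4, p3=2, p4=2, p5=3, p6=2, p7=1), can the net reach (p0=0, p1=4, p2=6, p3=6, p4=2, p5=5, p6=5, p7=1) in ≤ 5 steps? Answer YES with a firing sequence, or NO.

NO — not reachable within 5 firings

depth 0: 1 marking
depth 1: 5 markings reached so far
depth 2: 13 markings reached so far
depth 3: 26 markings reached so far
depth 4: 45 markings reached so far
depth 5: 69 markings reached so far
target is not among the 69 markings reachable within 5 steps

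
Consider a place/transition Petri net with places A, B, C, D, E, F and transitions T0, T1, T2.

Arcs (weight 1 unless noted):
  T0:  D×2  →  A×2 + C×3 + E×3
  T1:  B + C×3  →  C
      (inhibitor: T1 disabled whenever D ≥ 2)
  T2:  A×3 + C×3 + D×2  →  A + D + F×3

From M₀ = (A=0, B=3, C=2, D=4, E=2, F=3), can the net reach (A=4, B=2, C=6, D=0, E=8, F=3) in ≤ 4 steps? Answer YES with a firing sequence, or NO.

YES — reachable via ⟨T0, T0, T1⟩ (3 firings)

step 1: fire T0:  (A=0, B=3, C=2, D=4, E=2, F=3) → (A=2, B=3, C=5, D=2, E=5, F=3)
step 2: fire T0:  (A=2, B=3, C=5, D=2, E=5, F=3) → (A=4, B=3, C=8, D=0, E=8, F=3)
step 3: fire T1:  (A=4, B=3, C=8, D=0, E=8, F=3) → (A=4, B=2, C=6, D=0, E=8, F=3)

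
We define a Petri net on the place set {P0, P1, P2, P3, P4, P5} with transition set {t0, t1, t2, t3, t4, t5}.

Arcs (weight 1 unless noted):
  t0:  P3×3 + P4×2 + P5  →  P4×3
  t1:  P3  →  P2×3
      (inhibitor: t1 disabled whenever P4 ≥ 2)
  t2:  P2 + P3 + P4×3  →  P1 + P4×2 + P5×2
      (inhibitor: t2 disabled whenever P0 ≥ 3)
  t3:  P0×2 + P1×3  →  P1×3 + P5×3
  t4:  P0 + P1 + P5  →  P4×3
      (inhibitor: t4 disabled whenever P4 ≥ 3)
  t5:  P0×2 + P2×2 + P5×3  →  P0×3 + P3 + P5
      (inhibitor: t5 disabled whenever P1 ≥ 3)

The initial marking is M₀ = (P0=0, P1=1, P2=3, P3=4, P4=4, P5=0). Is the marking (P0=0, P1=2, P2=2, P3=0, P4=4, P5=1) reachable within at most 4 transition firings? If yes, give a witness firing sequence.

YES — reachable via ⟨t2, t0⟩ (2 firings)

step 1: fire t2:  (P0=0, P1=1, P2=3, P3=4, P4=4, P5=0) → (P0=0, P1=2, P2=2, P3=3, P4=3, P5=2)
step 2: fire t0:  (P0=0, P1=2, P2=2, P3=3, P4=3, P5=2) → (P0=0, P1=2, P2=2, P3=0, P4=4, P5=1)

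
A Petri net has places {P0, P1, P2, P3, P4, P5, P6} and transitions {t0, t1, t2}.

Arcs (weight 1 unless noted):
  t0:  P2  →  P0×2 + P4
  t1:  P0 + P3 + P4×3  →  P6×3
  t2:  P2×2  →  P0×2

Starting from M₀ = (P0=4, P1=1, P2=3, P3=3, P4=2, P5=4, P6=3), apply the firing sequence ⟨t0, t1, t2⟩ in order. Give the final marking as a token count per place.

(P0=7, P1=1, P2=0, P3=2, P4=0, P5=4, P6=6)

step 1: fire t0:  (P0=4, P1=1, P2=3, P3=3, P4=2, P5=4, P6=3) → (P0=6, P1=1, P2=2, P3=3, P4=3, P5=4, P6=3)
step 2: fire t1:  (P0=6, P1=1, P2=2, P3=3, P4=3, P5=4, P6=3) → (P0=5, P1=1, P2=2, P3=2, P4=0, P5=4, P6=6)
step 3: fire t2:  (P0=5, P1=1, P2=2, P3=2, P4=0, P5=4, P6=6) → (P0=7, P1=1, P2=0, P3=2, P4=0, P5=4, P6=6)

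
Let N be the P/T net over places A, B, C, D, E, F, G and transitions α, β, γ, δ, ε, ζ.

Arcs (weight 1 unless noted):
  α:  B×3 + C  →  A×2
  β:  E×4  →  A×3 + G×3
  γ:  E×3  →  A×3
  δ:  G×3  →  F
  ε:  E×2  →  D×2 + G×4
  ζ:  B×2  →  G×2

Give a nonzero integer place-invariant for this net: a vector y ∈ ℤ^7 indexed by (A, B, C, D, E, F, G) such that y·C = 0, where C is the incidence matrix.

Incidence matrix C (rows=places, cols=transitions):
        α    β    γ    δ    ε    ζ
    A   2    3    3    0    0    0
    B  -3    0    0    0    0   -2
    C  -1    0    0    0    0    0
    D   0    0    0    0    2    0
    E   0   -4   -3    0   -2    0
    F   0    0    0    1    0    0
    G   0    3    0   -3    4    2

Candidate y = [3, 1, 3, 1, 3, 3, 1]; check y·C column-wise:
  col α: 3·2 + 1·-3 + 3·-1 + 1·0 + 3·0 + 3·0 + 1·0 = 0
  col β: 3·3 + 1·0 + 3·0 + 1·0 + 3·-4 + 3·0 + 1·3 = 0
  col γ: 3·3 + 1·0 + 3·0 + 1·0 + 3·-3 + 3·0 + 1·0 = 0
  col δ: 3·0 + 1·0 + 3·0 + 1·0 + 3·0 + 3·1 + 1·-3 = 0
  col ε: 3·0 + 1·0 + 3·0 + 1·2 + 3·-2 + 3·0 + 1·4 = 0
  col ζ: 3·0 + 1·-2 + 3·0 + 1·0 + 3·0 + 3·0 + 1·2 = 0

y = (A:3, B:1, C:3, D:1, E:3, F:3, G:1)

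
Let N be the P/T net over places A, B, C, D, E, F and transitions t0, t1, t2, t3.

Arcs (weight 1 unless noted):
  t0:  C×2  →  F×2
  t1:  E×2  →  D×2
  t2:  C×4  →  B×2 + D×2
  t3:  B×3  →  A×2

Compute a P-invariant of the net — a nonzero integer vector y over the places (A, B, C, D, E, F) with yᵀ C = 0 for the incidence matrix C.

Incidence matrix C (rows=places, cols=transitions):
       t0   t1   t2   t3
    A   0    0    0    2
    B   0    0    2   -3
    C  -2    0   -4    0
    D   0    2    2    0
    E   0   -2    0    0
    F   2    0    0    0

Candidate y = [3, 2, 0, -2, -2, 0]; check y·C column-wise:
  col t0: 3·0 + 2·0 + 0·-2 + -2·0 + -2·0 + 0·2 = 0
  col t1: 3·0 + 2·0 + -2·2 + -2·-2 = 0
  col t2: 3·0 + 2·2 + 0·-4 + -2·2 + -2·0 = 0
  col t3: 3·2 + 2·-3 + -2·0 + -2·0 = 0

y = (A:3, B:2, C:0, D:-2, E:-2, F:0)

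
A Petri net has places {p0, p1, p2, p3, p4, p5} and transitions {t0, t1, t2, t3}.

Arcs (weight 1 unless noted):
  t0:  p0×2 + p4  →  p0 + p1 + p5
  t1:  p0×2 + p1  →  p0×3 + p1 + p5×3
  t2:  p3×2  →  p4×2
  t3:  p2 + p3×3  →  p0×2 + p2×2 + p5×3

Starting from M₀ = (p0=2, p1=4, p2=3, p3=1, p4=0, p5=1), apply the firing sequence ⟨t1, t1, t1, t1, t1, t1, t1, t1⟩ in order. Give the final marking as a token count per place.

(p0=10, p1=4, p2=3, p3=1, p4=0, p5=25)

step 1: fire t1:  (p0=2, p1=4, p2=3, p3=1, p4=0, p5=1) → (p0=3, p1=4, p2=3, p3=1, p4=0, p5=4)
step 2: fire t1:  (p0=3, p1=4, p2=3, p3=1, p4=0, p5=4) → (p0=4, p1=4, p2=3, p3=1, p4=0, p5=7)
step 3: fire t1:  (p0=4, p1=4, p2=3, p3=1, p4=0, p5=7) → (p0=5, p1=4, p2=3, p3=1, p4=0, p5=10)
step 4: fire t1:  (p0=5, p1=4, p2=3, p3=1, p4=0, p5=10) → (p0=6, p1=4, p2=3, p3=1, p4=0, p5=13)
step 5: fire t1:  (p0=6, p1=4, p2=3, p3=1, p4=0, p5=13) → (p0=7, p1=4, p2=3, p3=1, p4=0, p5=16)
step 6: fire t1:  (p0=7, p1=4, p2=3, p3=1, p4=0, p5=16) → (p0=8, p1=4, p2=3, p3=1, p4=0, p5=19)
step 7: fire t1:  (p0=8, p1=4, p2=3, p3=1, p4=0, p5=19) → (p0=9, p1=4, p2=3, p3=1, p4=0, p5=22)
step 8: fire t1:  (p0=9, p1=4, p2=3, p3=1, p4=0, p5=22) → (p0=10, p1=4, p2=3, p3=1, p4=0, p5=25)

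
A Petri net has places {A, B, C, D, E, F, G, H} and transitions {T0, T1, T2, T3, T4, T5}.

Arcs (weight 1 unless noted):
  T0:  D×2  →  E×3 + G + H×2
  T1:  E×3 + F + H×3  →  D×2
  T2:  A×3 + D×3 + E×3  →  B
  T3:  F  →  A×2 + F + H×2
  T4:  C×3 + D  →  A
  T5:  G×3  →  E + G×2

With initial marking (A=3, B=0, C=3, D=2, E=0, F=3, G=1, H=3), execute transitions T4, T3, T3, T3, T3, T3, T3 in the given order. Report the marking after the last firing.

(A=16, B=0, C=0, D=1, E=0, F=3, G=1, H=15)

step 1: fire T4:  (A=3, B=0, C=3, D=2, E=0, F=3, G=1, H=3) → (A=4, B=0, C=0, D=1, E=0, F=3, G=1, H=3)
step 2: fire T3:  (A=4, B=0, C=0, D=1, E=0, F=3, G=1, H=3) → (A=6, B=0, C=0, D=1, E=0, F=3, G=1, H=5)
step 3: fire T3:  (A=6, B=0, C=0, D=1, E=0, F=3, G=1, H=5) → (A=8, B=0, C=0, D=1, E=0, F=3, G=1, H=7)
step 4: fire T3:  (A=8, B=0, C=0, D=1, E=0, F=3, G=1, H=7) → (A=10, B=0, C=0, D=1, E=0, F=3, G=1, H=9)
step 5: fire T3:  (A=10, B=0, C=0, D=1, E=0, F=3, G=1, H=9) → (A=12, B=0, C=0, D=1, E=0, F=3, G=1, H=11)
step 6: fire T3:  (A=12, B=0, C=0, D=1, E=0, F=3, G=1, H=11) → (A=14, B=0, C=0, D=1, E=0, F=3, G=1, H=13)
step 7: fire T3:  (A=14, B=0, C=0, D=1, E=0, F=3, G=1, H=13) → (A=16, B=0, C=0, D=1, E=0, F=3, G=1, H=15)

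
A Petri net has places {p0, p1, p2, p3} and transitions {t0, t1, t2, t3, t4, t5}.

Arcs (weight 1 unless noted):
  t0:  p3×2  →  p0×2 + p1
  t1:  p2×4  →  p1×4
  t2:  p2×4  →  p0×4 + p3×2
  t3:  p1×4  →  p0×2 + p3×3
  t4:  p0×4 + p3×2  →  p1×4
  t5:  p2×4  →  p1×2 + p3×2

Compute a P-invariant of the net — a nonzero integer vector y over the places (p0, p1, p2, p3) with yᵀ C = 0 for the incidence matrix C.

Incidence matrix C (rows=places, cols=transitions):
       t0   t1   t2   t3   t4   t5
   p0   2    0    4    2   -4    0
   p1   1    4    0   -4    4    2
   p2   0   -4   -4    0    0   -4
   p3  -2    0    2    3   -2    2

Candidate y = [1, 2, 2, 2]; check y·C column-wise:
  col t0: 1·2 + 2·1 + 2·0 + 2·-2 = 0
  col t1: 1·0 + 2·4 + 2·-4 + 2·0 = 0
  col t2: 1·4 + 2·0 + 2·-4 + 2·2 = 0
  col t3: 1·2 + 2·-4 + 2·0 + 2·3 = 0
  col t4: 1·-4 + 2·4 + 2·0 + 2·-2 = 0
  col t5: 1·0 + 2·2 + 2·-4 + 2·2 = 0

y = (p0:1, p1:2, p2:2, p3:2)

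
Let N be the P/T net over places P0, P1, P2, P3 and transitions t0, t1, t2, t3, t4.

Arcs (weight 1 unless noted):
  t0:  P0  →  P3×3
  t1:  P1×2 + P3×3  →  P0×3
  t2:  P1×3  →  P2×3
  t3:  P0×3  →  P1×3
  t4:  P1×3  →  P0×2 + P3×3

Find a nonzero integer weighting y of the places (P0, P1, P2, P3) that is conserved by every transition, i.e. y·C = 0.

y = (P0:3, P1:3, P2:3, P3:1)

Incidence matrix C (rows=places, cols=transitions):
       t0   t1   t2   t3   t4
   P0  -1    3    0   -3    2
   P1   0   -2   -3    3   -3
   P2   0    0    3    0    0
   P3   3   -3    0    0    3

Candidate y = [3, 3, 3, 1]; check y·C column-wise:
  col t0: 3·-1 + 3·0 + 3·0 + 1·3 = 0
  col t1: 3·3 + 3·-2 + 3·0 + 1·-3 = 0
  col t2: 3·0 + 3·-3 + 3·3 + 1·0 = 0
  col t3: 3·-3 + 3·3 + 3·0 + 1·0 = 0
  col t4: 3·2 + 3·-3 + 3·0 + 1·3 = 0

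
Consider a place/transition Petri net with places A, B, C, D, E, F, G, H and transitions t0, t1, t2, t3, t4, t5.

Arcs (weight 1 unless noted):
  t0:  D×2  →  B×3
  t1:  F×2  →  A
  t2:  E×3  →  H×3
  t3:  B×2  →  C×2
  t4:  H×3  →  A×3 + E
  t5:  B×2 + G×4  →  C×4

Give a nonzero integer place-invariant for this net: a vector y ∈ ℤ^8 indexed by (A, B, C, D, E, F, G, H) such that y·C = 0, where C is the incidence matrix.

Incidence matrix C (rows=places, cols=transitions):
       t0   t1   t2   t3   t4   t5
    A   0    1    0    0    3    0
    B   3    0    0   -2    0   -2
    C   0    0    0    2    0    4
    D  -2    0    0    0    0    0
    E   0    0   -3    0    1    0
    F   0   -2    0    0    0    0
    G   0    0    0    0    0   -4
    H   0    0    3    0   -3    0

Candidate y = [0, 2, 2, 3, 0, 0, 1, 0]; check y·C column-wise:
  col t0: 2·3 + 2·0 + 3·-2 + 1·0 = 0
  col t1: 0·1 + 2·0 + 2·0 + 3·0 + 0·-2 + 1·0 = 0
  col t2: 2·0 + 2·0 + 3·0 + 0·-3 + 1·0 + 0·3 = 0
  col t3: 2·-2 + 2·2 + 3·0 + 1·0 = 0
  col t4: 0·3 + 2·0 + 2·0 + 3·0 + 0·1 + 1·0 + 0·-3 = 0
  col t5: 2·-2 + 2·4 + 3·0 + 1·-4 = 0

y = (A:0, B:2, C:2, D:3, E:0, F:0, G:1, H:0)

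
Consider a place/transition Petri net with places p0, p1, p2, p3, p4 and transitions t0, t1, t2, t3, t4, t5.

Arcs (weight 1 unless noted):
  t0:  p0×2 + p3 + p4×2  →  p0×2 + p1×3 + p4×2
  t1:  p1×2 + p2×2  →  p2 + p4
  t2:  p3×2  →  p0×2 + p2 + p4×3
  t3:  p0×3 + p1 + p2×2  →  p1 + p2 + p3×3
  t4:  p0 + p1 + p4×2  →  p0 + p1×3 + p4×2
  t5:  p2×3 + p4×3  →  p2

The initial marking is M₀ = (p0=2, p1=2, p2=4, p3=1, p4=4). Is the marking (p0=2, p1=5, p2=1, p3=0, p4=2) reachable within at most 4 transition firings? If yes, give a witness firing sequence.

step 1: fire t0:  (p0=2, p1=2, p2=4, p3=1, p4=4) → (p0=2, p1=5, p2=4, p3=0, p4=4)
step 2: fire t1:  (p0=2, p1=5, p2=4, p3=0, p4=4) → (p0=2, p1=3, p2=3, p3=0, p4=5)
step 3: fire t4:  (p0=2, p1=3, p2=3, p3=0, p4=5) → (p0=2, p1=5, p2=3, p3=0, p4=5)
step 4: fire t5:  (p0=2, p1=5, p2=3, p3=0, p4=5) → (p0=2, p1=5, p2=1, p3=0, p4=2)

YES — reachable via ⟨t0, t1, t4, t5⟩ (4 firings)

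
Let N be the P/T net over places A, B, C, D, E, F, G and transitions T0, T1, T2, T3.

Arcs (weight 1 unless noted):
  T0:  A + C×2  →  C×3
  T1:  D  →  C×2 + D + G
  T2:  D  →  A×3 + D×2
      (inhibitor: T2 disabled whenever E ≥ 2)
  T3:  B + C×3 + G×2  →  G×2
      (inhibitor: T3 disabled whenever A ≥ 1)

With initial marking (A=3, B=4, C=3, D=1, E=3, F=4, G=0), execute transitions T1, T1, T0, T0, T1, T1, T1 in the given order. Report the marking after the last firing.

step 1: fire T1:  (A=3, B=4, C=3, D=1, E=3, F=4, G=0) → (A=3, B=4, C=5, D=1, E=3, F=4, G=1)
step 2: fire T1:  (A=3, B=4, C=5, D=1, E=3, F=4, G=1) → (A=3, B=4, C=7, D=1, E=3, F=4, G=2)
step 3: fire T0:  (A=3, B=4, C=7, D=1, E=3, F=4, G=2) → (A=2, B=4, C=8, D=1, E=3, F=4, G=2)
step 4: fire T0:  (A=2, B=4, C=8, D=1, E=3, F=4, G=2) → (A=1, B=4, C=9, D=1, E=3, F=4, G=2)
step 5: fire T1:  (A=1, B=4, C=9, D=1, E=3, F=4, G=2) → (A=1, B=4, C=11, D=1, E=3, F=4, G=3)
step 6: fire T1:  (A=1, B=4, C=11, D=1, E=3, F=4, G=3) → (A=1, B=4, C=13, D=1, E=3, F=4, G=4)
step 7: fire T1:  (A=1, B=4, C=13, D=1, E=3, F=4, G=4) → (A=1, B=4, C=15, D=1, E=3, F=4, G=5)

(A=1, B=4, C=15, D=1, E=3, F=4, G=5)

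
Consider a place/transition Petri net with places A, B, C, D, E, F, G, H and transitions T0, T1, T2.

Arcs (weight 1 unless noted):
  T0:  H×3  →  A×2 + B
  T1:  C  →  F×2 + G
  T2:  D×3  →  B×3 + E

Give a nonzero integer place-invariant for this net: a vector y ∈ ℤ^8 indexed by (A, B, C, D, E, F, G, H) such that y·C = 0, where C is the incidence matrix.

y = (A:1, B:-2, C:0, D:-2, E:0, F:0, G:0, H:0)

Incidence matrix C (rows=places, cols=transitions):
       T0   T1   T2
    A   2    0    0
    B   1    0    3
    C   0   -1    0
    D   0    0   -3
    E   0    0    1
    F   0    2    0
    G   0    1    0
    H  -3    0    0

Candidate y = [1, -2, 0, -2, 0, 0, 0, 0]; check y·C column-wise:
  col T0: 1·2 + -2·1 + -2·0 + 0·-3 = 0
  col T1: 1·0 + -2·0 + 0·-1 + -2·0 + 0·2 + 0·1 = 0
  col T2: 1·0 + -2·3 + -2·-3 + 0·1 = 0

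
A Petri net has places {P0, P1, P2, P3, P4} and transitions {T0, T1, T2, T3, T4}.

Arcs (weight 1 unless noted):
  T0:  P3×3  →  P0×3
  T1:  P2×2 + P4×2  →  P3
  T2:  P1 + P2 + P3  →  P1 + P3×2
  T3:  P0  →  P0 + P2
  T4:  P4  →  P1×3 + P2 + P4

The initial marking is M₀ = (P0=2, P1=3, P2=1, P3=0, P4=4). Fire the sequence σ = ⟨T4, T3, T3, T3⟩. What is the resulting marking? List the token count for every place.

step 1: fire T4:  (P0=2, P1=3, P2=1, P3=0, P4=4) → (P0=2, P1=6, P2=2, P3=0, P4=4)
step 2: fire T3:  (P0=2, P1=6, P2=2, P3=0, P4=4) → (P0=2, P1=6, P2=3, P3=0, P4=4)
step 3: fire T3:  (P0=2, P1=6, P2=3, P3=0, P4=4) → (P0=2, P1=6, P2=4, P3=0, P4=4)
step 4: fire T3:  (P0=2, P1=6, P2=4, P3=0, P4=4) → (P0=2, P1=6, P2=5, P3=0, P4=4)

(P0=2, P1=6, P2=5, P3=0, P4=4)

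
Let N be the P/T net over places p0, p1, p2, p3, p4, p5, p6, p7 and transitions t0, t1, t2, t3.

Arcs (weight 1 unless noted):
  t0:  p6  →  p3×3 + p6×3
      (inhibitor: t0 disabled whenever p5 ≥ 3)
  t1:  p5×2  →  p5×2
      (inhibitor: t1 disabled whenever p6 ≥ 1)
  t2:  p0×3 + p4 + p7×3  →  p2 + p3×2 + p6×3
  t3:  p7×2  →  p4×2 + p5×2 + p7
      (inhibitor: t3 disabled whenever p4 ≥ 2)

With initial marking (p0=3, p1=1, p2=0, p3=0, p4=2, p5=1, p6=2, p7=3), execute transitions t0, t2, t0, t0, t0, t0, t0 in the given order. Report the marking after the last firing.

step 1: fire t0:  (p0=3, p1=1, p2=0, p3=0, p4=2, p5=1, p6=2, p7=3) → (p0=3, p1=1, p2=0, p3=3, p4=2, p5=1, p6=4, p7=3)
step 2: fire t2:  (p0=3, p1=1, p2=0, p3=3, p4=2, p5=1, p6=4, p7=3) → (p0=0, p1=1, p2=1, p3=5, p4=1, p5=1, p6=7, p7=0)
step 3: fire t0:  (p0=0, p1=1, p2=1, p3=5, p4=1, p5=1, p6=7, p7=0) → (p0=0, p1=1, p2=1, p3=8, p4=1, p5=1, p6=9, p7=0)
step 4: fire t0:  (p0=0, p1=1, p2=1, p3=8, p4=1, p5=1, p6=9, p7=0) → (p0=0, p1=1, p2=1, p3=11, p4=1, p5=1, p6=11, p7=0)
step 5: fire t0:  (p0=0, p1=1, p2=1, p3=11, p4=1, p5=1, p6=11, p7=0) → (p0=0, p1=1, p2=1, p3=14, p4=1, p5=1, p6=13, p7=0)
step 6: fire t0:  (p0=0, p1=1, p2=1, p3=14, p4=1, p5=1, p6=13, p7=0) → (p0=0, p1=1, p2=1, p3=17, p4=1, p5=1, p6=15, p7=0)
step 7: fire t0:  (p0=0, p1=1, p2=1, p3=17, p4=1, p5=1, p6=15, p7=0) → (p0=0, p1=1, p2=1, p3=20, p4=1, p5=1, p6=17, p7=0)

(p0=0, p1=1, p2=1, p3=20, p4=1, p5=1, p6=17, p7=0)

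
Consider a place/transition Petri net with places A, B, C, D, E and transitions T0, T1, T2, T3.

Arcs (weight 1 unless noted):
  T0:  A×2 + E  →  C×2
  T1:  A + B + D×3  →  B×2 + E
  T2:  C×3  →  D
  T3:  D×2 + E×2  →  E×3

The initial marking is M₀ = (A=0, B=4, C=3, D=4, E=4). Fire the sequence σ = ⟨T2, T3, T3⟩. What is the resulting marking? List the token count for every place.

(A=0, B=4, C=0, D=1, E=6)

step 1: fire T2:  (A=0, B=4, C=3, D=4, E=4) → (A=0, B=4, C=0, D=5, E=4)
step 2: fire T3:  (A=0, B=4, C=0, D=5, E=4) → (A=0, B=4, C=0, D=3, E=5)
step 3: fire T3:  (A=0, B=4, C=0, D=3, E=5) → (A=0, B=4, C=0, D=1, E=6)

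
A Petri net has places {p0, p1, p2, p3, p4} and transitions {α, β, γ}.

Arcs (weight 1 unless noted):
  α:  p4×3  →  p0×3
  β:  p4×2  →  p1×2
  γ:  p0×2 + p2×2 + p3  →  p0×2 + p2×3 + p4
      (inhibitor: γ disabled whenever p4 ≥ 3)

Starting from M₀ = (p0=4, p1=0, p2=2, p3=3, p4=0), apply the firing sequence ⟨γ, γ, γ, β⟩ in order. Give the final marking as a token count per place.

(p0=4, p1=2, p2=5, p3=0, p4=1)

step 1: fire γ:  (p0=4, p1=0, p2=2, p3=3, p4=0) → (p0=4, p1=0, p2=3, p3=2, p4=1)
step 2: fire γ:  (p0=4, p1=0, p2=3, p3=2, p4=1) → (p0=4, p1=0, p2=4, p3=1, p4=2)
step 3: fire γ:  (p0=4, p1=0, p2=4, p3=1, p4=2) → (p0=4, p1=0, p2=5, p3=0, p4=3)
step 4: fire β:  (p0=4, p1=0, p2=5, p3=0, p4=3) → (p0=4, p1=2, p2=5, p3=0, p4=1)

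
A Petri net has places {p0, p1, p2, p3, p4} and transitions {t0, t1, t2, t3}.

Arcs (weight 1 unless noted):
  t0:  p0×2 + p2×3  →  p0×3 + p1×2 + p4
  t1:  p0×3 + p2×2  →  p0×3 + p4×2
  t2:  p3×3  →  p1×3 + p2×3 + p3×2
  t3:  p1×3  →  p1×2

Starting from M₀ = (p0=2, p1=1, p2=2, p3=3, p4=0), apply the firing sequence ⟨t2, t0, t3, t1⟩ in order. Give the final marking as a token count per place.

(p0=3, p1=5, p2=0, p3=2, p4=3)

step 1: fire t2:  (p0=2, p1=1, p2=2, p3=3, p4=0) → (p0=2, p1=4, p2=5, p3=2, p4=0)
step 2: fire t0:  (p0=2, p1=4, p2=5, p3=2, p4=0) → (p0=3, p1=6, p2=2, p3=2, p4=1)
step 3: fire t3:  (p0=3, p1=6, p2=2, p3=2, p4=1) → (p0=3, p1=5, p2=2, p3=2, p4=1)
step 4: fire t1:  (p0=3, p1=5, p2=2, p3=2, p4=1) → (p0=3, p1=5, p2=0, p3=2, p4=3)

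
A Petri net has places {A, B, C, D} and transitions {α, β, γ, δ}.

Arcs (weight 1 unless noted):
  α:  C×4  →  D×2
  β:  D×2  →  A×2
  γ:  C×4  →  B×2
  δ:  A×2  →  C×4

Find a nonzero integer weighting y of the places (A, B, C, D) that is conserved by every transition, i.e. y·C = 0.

y = (A:2, B:2, C:1, D:2)

Incidence matrix C (rows=places, cols=transitions):
        α    β    γ    δ
    A   0    2    0   -2
    B   0    0    2    0
    C  -4    0   -4    4
    D   2   -2    0    0

Candidate y = [2, 2, 1, 2]; check y·C column-wise:
  col α: 2·0 + 2·0 + 1·-4 + 2·2 = 0
  col β: 2·2 + 2·0 + 1·0 + 2·-2 = 0
  col γ: 2·0 + 2·2 + 1·-4 + 2·0 = 0
  col δ: 2·-2 + 2·0 + 1·4 + 2·0 = 0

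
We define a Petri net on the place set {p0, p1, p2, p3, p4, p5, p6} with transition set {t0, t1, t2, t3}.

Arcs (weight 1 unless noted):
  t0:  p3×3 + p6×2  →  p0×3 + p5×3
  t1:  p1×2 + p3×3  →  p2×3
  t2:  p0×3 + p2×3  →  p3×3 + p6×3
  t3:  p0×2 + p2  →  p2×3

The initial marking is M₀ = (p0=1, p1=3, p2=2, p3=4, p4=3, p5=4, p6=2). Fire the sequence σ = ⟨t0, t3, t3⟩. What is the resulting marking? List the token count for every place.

(p0=0, p1=3, p2=6, p3=1, p4=3, p5=7, p6=0)

step 1: fire t0:  (p0=1, p1=3, p2=2, p3=4, p4=3, p5=4, p6=2) → (p0=4, p1=3, p2=2, p3=1, p4=3, p5=7, p6=0)
step 2: fire t3:  (p0=4, p1=3, p2=2, p3=1, p4=3, p5=7, p6=0) → (p0=2, p1=3, p2=4, p3=1, p4=3, p5=7, p6=0)
step 3: fire t3:  (p0=2, p1=3, p2=4, p3=1, p4=3, p5=7, p6=0) → (p0=0, p1=3, p2=6, p3=1, p4=3, p5=7, p6=0)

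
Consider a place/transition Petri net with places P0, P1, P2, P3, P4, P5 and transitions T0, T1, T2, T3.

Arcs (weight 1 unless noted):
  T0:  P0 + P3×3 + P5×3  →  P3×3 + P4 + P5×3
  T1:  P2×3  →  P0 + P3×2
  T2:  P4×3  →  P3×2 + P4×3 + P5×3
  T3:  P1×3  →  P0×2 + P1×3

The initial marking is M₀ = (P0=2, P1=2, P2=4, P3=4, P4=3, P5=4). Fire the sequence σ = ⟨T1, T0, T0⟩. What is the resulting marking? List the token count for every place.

(P0=1, P1=2, P2=1, P3=6, P4=5, P5=4)

step 1: fire T1:  (P0=2, P1=2, P2=4, P3=4, P4=3, P5=4) → (P0=3, P1=2, P2=1, P3=6, P4=3, P5=4)
step 2: fire T0:  (P0=3, P1=2, P2=1, P3=6, P4=3, P5=4) → (P0=2, P1=2, P2=1, P3=6, P4=4, P5=4)
step 3: fire T0:  (P0=2, P1=2, P2=1, P3=6, P4=4, P5=4) → (P0=1, P1=2, P2=1, P3=6, P4=5, P5=4)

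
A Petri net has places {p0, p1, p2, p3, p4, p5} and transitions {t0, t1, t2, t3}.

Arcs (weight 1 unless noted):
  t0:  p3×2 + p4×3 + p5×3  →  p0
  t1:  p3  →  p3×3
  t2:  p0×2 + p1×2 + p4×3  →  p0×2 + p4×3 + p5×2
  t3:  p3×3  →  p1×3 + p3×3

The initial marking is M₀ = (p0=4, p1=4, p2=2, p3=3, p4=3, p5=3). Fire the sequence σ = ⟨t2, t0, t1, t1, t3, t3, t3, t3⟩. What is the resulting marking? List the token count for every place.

step 1: fire t2:  (p0=4, p1=4, p2=2, p3=3, p4=3, p5=3) → (p0=4, p1=2, p2=2, p3=3, p4=3, p5=5)
step 2: fire t0:  (p0=4, p1=2, p2=2, p3=3, p4=3, p5=5) → (p0=5, p1=2, p2=2, p3=1, p4=0, p5=2)
step 3: fire t1:  (p0=5, p1=2, p2=2, p3=1, p4=0, p5=2) → (p0=5, p1=2, p2=2, p3=3, p4=0, p5=2)
step 4: fire t1:  (p0=5, p1=2, p2=2, p3=3, p4=0, p5=2) → (p0=5, p1=2, p2=2, p3=5, p4=0, p5=2)
step 5: fire t3:  (p0=5, p1=2, p2=2, p3=5, p4=0, p5=2) → (p0=5, p1=5, p2=2, p3=5, p4=0, p5=2)
step 6: fire t3:  (p0=5, p1=5, p2=2, p3=5, p4=0, p5=2) → (p0=5, p1=8, p2=2, p3=5, p4=0, p5=2)
step 7: fire t3:  (p0=5, p1=8, p2=2, p3=5, p4=0, p5=2) → (p0=5, p1=11, p2=2, p3=5, p4=0, p5=2)
step 8: fire t3:  (p0=5, p1=11, p2=2, p3=5, p4=0, p5=2) → (p0=5, p1=14, p2=2, p3=5, p4=0, p5=2)

(p0=5, p1=14, p2=2, p3=5, p4=0, p5=2)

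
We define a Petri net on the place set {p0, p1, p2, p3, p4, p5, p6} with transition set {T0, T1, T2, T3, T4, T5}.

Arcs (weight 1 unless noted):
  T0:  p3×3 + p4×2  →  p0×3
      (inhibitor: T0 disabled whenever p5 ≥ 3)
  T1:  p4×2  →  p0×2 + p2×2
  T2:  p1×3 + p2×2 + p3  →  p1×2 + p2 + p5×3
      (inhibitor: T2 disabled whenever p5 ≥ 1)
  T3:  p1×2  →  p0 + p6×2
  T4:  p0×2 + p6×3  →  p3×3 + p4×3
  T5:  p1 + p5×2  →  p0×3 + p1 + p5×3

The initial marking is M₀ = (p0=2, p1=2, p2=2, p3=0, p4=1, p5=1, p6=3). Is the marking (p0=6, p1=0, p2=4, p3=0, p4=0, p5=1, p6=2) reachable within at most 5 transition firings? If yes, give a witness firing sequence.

YES — reachable via ⟨T3, T4, T0, T1⟩ (4 firings)

step 1: fire T3:  (p0=2, p1=2, p2=2, p3=0, p4=1, p5=1, p6=3) → (p0=3, p1=0, p2=2, p3=0, p4=1, p5=1, p6=5)
step 2: fire T4:  (p0=3, p1=0, p2=2, p3=0, p4=1, p5=1, p6=5) → (p0=1, p1=0, p2=2, p3=3, p4=4, p5=1, p6=2)
step 3: fire T0:  (p0=1, p1=0, p2=2, p3=3, p4=4, p5=1, p6=2) → (p0=4, p1=0, p2=2, p3=0, p4=2, p5=1, p6=2)
step 4: fire T1:  (p0=4, p1=0, p2=2, p3=0, p4=2, p5=1, p6=2) → (p0=6, p1=0, p2=4, p3=0, p4=0, p5=1, p6=2)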